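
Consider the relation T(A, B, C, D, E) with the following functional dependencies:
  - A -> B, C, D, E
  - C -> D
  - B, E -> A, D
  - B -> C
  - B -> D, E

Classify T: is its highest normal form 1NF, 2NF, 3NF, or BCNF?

2NF

Candidate keys: {A}, {B}. Prime attributes: {A, B}.
C -> D: {C}⁺ = {C, D}, which is not all of the attributes, so the left side is not a superkey — BCNF is violated.
C -> D has non-prime {D} on the right and a non-superkey on the left, so 3NF fails.
Every candidate key is a single attribute, so no partial dependency is possible; 2NF holds.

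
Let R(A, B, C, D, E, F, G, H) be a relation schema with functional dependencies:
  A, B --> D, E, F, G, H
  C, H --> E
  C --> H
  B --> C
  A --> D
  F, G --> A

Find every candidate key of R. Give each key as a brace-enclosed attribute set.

No FD produces {B}, so it must be in every candidate key.
Closure of {A, B} is {A, B, C, D, E, F, G, H}, the whole schema; {A, B} is a candidate key.
Closure of {B, F, G} is {A, B, C, D, E, F, G, H}, the whole schema; {B, F, G} is a candidate key.
No proper subset of any of these is a key, and no other minimal superkey exists.

{A, B}, {B, F, G}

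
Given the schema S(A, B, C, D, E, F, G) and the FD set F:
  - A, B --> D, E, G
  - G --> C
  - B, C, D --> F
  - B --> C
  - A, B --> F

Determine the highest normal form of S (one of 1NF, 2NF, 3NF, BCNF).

1NF

Candidate key: {A, B}. Prime attributes: {A, B}.
G --> C breaks BCNF: {G}⁺ = {C, G}, so {G} is not a superkey.
G --> C determines the non-prime attribute {C} from a non-superkey — 3NF is violated.
The proper key subset {B} of {A, B} determines non-prime {C}, so the relation is not even in 2NF.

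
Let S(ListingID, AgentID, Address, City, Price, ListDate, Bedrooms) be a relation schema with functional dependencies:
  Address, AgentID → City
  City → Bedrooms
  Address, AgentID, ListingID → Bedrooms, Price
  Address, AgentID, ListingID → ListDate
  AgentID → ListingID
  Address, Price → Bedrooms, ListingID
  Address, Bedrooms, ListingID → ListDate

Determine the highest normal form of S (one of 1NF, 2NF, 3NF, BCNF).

Candidate key: {Address, AgentID}. Prime attributes: {Address, AgentID}.
For City → Bedrooms we have {City}⁺ = {Bedrooms, City}; {City} is not a superkey, so BCNF fails.
City → Bedrooms determines the non-prime attribute {Bedrooms} from a non-superkey — 3NF is violated.
Since {AgentID} ⊂ {Address, AgentID} and {AgentID}⁺ ⊇ {ListingID} with {ListingID} non-prime, there is a partial dependency; 2NF fails.

1NF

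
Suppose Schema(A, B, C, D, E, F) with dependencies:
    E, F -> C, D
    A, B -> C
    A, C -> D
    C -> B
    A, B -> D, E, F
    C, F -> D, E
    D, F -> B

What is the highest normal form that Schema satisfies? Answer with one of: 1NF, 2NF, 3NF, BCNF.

3NF

Candidate keys: {A, B}, {A, C}, {A, D, F}, {A, E, F}. Prime attributes: {A, B, C, D, E, F}.
E, F -> C, D: {E, F}⁺ = {B, C, D, E, F}, which is not all of the attributes, so the left side is not a superkey — BCNF is violated.
But every attribute on its right side ({C, D}) is prime, and the same holds for every other non-superkey FD, so 3NF still holds.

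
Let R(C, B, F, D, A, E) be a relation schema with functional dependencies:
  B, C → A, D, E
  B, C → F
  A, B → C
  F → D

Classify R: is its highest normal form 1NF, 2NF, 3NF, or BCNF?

2NF

Candidate keys: {A, B}, {B, C}. Prime attributes: {A, B, C}.
F → D: {F}⁺ = {D, F}, which is not all of the attributes, so the left side is not a superkey — BCNF is violated.
F → D determines the non-prime attribute {D} from a non-superkey — 3NF is violated.
Checking every proper subset of each key, none determines a non-prime attribute — 2NF is satisfied.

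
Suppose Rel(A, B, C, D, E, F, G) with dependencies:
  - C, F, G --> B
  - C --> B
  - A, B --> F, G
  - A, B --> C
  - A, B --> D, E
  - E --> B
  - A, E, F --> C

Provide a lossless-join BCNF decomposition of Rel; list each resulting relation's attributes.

{A, C, D, E, F, G}; {B, C}

Candidate keys of the original relation: {A, B}, {A, C}, {A, E}.
{A, B, C, D, E, F, G}: {C, F, G} determines {B, C, F, G} here but is not a superkey — split on C, F, G --> B, giving {B, C, F, G} and {A, C, D, E, F, G}.
{B, C, F, G}: {C} determines {B, C} here but is not a superkey — split on C --> B, giving {B, C} and {C, F, G}.
{B, C} has no BCNF violation.
{C, F, G} has no BCNF violation.
{A, C, D, E, F, G} has no BCNF violation.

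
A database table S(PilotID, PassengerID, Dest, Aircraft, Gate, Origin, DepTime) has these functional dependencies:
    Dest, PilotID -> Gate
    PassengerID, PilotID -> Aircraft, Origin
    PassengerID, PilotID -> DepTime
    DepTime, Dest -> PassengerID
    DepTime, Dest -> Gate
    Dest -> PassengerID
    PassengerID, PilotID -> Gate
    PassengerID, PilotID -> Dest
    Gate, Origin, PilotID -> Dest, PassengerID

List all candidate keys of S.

{Dest, PilotID}, {Gate, Origin, PilotID}, {PassengerID, PilotID}

No FD produces {PilotID}, so it must be in every candidate key.
{Dest, PilotID}⁺ = {Aircraft, DepTime, Dest, Gate, Origin, PassengerID, PilotID}, which is every attribute, so {Dest, PilotID} is a candidate key.
{PassengerID, PilotID}⁺ = {Aircraft, DepTime, Dest, Gate, Origin, PassengerID, PilotID}, which is every attribute, so {PassengerID, PilotID} is a candidate key.
{Gate, Origin, PilotID}⁺ = {Aircraft, DepTime, Dest, Gate, Origin, PassengerID, PilotID}, which is every attribute, so {Gate, Origin, PilotID} is a candidate key.
No proper subset of any of these is a key, and no other minimal superkey exists.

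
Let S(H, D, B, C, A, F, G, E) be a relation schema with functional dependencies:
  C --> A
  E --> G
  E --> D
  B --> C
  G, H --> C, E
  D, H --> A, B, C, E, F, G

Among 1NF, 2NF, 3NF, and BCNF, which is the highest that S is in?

Candidate keys: {D, H}, {E, H}, {G, H}. Prime attributes: {D, E, G, H}.
C --> A: {C}⁺ = {A, C}, which is not all of the attributes, so the left side is not a superkey — BCNF is violated.
C --> A has non-prime {A} on the right and a non-superkey on the left, so 3NF fails.
Checking every proper subset of each key, none determines a non-prime attribute — 2NF is satisfied.

2NF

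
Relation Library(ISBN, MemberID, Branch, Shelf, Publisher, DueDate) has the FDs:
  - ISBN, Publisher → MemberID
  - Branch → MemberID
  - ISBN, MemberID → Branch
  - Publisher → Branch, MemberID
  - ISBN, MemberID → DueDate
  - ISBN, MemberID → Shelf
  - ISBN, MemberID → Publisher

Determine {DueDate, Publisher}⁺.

{Branch, DueDate, MemberID, Publisher}

Start with {DueDate, Publisher}.
Publisher → Branch, MemberID applies; add {Branch, MemberID} → now {Branch, DueDate, MemberID, Publisher}.
No further FD applies.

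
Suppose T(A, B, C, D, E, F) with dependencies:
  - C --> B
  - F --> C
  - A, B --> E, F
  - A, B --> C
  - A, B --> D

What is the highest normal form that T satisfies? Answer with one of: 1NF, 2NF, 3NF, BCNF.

Candidate keys: {A, B}, {A, C}, {A, F}. Prime attributes: {A, B, C, F}.
C --> B: {C}⁺ = {B, C}, which is not all of the attributes, so the left side is not a superkey — BCNF is violated.
Its right-hand attributes {B} are all prime, as are those of every other non-superkey FD — the relation is in 3NF.

3NF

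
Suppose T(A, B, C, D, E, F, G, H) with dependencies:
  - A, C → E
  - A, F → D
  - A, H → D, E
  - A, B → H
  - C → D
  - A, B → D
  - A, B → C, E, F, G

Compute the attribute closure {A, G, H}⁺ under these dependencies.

{A, D, E, G, H}

Start with {A, G, H}.
A, H → D, E applies; add {D, E} → now {A, D, E, G, H}.
No further FD applies.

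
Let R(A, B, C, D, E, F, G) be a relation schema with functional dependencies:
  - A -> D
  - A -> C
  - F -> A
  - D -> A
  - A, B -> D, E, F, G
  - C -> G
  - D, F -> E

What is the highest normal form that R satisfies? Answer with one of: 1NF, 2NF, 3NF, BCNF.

1NF

Candidate keys: {A, B}, {B, D}, {B, F}. Prime attributes: {A, B, D, F}.
A -> D breaks BCNF: {A}⁺ = {A, C, D, G}, so {A} is not a superkey.
A -> C determines the non-prime attribute {C} from a non-superkey — 3NF is violated.
The proper key subset {A} of {A, B} determines non-prime {C, G}, so the relation is not even in 2NF.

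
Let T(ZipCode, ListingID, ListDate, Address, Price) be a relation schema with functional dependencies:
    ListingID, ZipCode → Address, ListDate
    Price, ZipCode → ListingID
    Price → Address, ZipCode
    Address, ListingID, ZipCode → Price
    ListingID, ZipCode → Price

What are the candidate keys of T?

Closure of {Price} is {Address, ListDate, ListingID, Price, ZipCode}, the whole schema; {Price} is a candidate key.
Closure of {ListingID, ZipCode} is {Address, ListDate, ListingID, Price, ZipCode}, the whole schema; {ListingID, ZipCode} is a candidate key.
Any other superkey properly contains one of these, so there are no further candidate keys.

{ListingID, ZipCode}, {Price}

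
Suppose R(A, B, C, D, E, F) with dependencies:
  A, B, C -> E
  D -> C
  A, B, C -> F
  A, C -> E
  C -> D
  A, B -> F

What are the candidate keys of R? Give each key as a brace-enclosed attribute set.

Attributes never on any right-hand side: {A, B} — every candidate key must contain all of them.
{A, B, C} is a candidate key since {A, B, C}⁺ = {A, B, C, D, E, F} covers every attribute.
{A, B, D} is a candidate key since {A, B, D}⁺ = {A, B, C, D, E, F} covers every attribute.
Any other superkey properly contains one of these, so there are no further candidate keys.

{A, B, C}, {A, B, D}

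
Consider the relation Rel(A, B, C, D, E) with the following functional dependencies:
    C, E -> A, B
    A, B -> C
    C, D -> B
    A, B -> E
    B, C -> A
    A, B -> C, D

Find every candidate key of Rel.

{A, B}, {B, C}, {C, D}, {C, E}

Closure of {A, B} is {A, B, C, D, E}, the whole schema; {A, B} is a candidate key.
Closure of {B, C} is {A, B, C, D, E}, the whole schema; {B, C} is a candidate key.
Closure of {C, D} is {A, B, C, D, E}, the whole schema; {C, D} is a candidate key.
Closure of {C, E} is {A, B, C, D, E}, the whole schema; {C, E} is a candidate key.
No proper subset of any of these is a key, and no other minimal superkey exists.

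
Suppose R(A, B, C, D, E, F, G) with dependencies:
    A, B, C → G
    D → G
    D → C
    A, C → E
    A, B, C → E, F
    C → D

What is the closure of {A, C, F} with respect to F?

{A, C, D, E, F, G}

Start with {A, C, F}.
A, C → E applies; add {E} → now {A, C, E, F}.
C → D applies; add {D} → now {A, C, D, E, F}.
D → G applies; add {G} → now {A, C, D, E, F, G}.
No further FD applies.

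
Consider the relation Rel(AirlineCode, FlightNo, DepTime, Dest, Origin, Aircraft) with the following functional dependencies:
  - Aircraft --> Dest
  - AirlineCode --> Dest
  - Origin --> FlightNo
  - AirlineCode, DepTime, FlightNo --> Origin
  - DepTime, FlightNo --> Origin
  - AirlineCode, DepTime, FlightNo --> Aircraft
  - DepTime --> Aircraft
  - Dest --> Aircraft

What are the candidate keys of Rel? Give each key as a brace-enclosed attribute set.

No FD produces {AirlineCode, DepTime}, so they must be in every candidate key.
{AirlineCode, DepTime, FlightNo}⁺ = {Aircraft, AirlineCode, DepTime, Dest, FlightNo, Origin} — all of the relation — so {AirlineCode, DepTime, FlightNo} is a candidate key.
{AirlineCode, DepTime, Origin}⁺ = {Aircraft, AirlineCode, DepTime, Dest, FlightNo, Origin} — all of the relation — so {AirlineCode, DepTime, Origin} is a candidate key.
No proper subset of any of these is a key, and no other minimal superkey exists.

{AirlineCode, DepTime, FlightNo}, {AirlineCode, DepTime, Origin}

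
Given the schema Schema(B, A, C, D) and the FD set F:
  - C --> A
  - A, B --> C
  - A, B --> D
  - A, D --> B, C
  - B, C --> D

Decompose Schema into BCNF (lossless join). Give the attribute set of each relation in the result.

Candidate keys of the original relation: {A, B}, {A, D}, {B, C}, {C, D}.
Within {A, B, C, D}: {C}⁺ ∩ {A, B, C, D} = {A, C}, not the whole set, so C --> A violates BCNF; decompose into {A, C} and {B, C, D}.
{A, C} is in BCNF.
{B, C, D} is in BCNF.

{A, C}; {B, C, D}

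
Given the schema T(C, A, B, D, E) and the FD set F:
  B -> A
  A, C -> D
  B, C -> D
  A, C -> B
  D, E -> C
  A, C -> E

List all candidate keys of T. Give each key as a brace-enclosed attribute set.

{A, C}, {A, D, E}, {B, C}, {B, D, E}

{A, C}⁺ = {A, B, C, D, E} — all of the relation — so {A, C} is a candidate key.
{B, C}⁺ = {A, B, C, D, E} — all of the relation — so {B, C} is a candidate key.
{A, D, E}⁺ = {A, B, C, D, E} — all of the relation — so {A, D, E} is a candidate key.
{B, D, E}⁺ = {A, B, C, D, E} — all of the relation — so {B, D, E} is a candidate key.
These are minimal and exhaustive — every other superkey contains one of them.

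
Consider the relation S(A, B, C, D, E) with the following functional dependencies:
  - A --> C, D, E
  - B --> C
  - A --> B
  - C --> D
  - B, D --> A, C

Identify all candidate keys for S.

{A}, {B}

Closure of {A} is {A, B, C, D, E}, the whole schema; {A} is a candidate key.
Closure of {B} is {A, B, C, D, E}, the whole schema; {B} is a candidate key.
Any other superkey properly contains one of these, so there are no further candidate keys.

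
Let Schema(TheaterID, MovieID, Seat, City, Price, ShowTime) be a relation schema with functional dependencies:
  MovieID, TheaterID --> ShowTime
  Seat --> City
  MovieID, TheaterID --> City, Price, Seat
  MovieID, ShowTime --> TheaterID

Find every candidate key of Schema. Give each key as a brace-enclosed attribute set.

{MovieID, ShowTime}, {MovieID, TheaterID}

{MovieID} never appears on the right of any FD, so every key must include it.
{MovieID, ShowTime} is a candidate key since {MovieID, ShowTime}⁺ = {City, MovieID, Price, Seat, ShowTime, TheaterID} covers every attribute.
{MovieID, TheaterID} is a candidate key since {MovieID, TheaterID}⁺ = {City, MovieID, Price, Seat, ShowTime, TheaterID} covers every attribute.
No proper subset of any of these is a key, and no other minimal superkey exists.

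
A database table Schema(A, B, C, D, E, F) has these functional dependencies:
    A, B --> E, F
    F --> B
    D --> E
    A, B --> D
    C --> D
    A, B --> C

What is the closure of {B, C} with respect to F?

{B, C, D, E}

Start with {B, C}.
C --> D applies; add {D} → now {B, C, D}.
D --> E applies; add {E} → now {B, C, D, E}.
No further FD applies.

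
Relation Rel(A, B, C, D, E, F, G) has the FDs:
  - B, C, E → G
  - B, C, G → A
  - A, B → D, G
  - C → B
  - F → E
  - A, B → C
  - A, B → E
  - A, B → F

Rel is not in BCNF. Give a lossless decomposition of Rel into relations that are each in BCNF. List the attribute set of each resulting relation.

Candidate keys of the original relation: {A, B}, {A, C}, {C, E}, {C, F}, {C, G}.
Within {A, B, C, D, E, F, G}: {C}⁺ ∩ {A, B, C, D, E, F, G} = {B, C}, not the whole set, so C → B violates BCNF; decompose into {B, C} and {A, C, D, E, F, G}.
{B, C} has no BCNF violation.
Within {A, C, D, E, F, G}: {F}⁺ ∩ {A, C, D, E, F, G} = {E, F}, not the whole set, so F → E violates BCNF; decompose into {E, F} and {A, C, D, F, G}.
{E, F} has no BCNF violation.
{A, C, D, F, G} has no BCNF violation.

{A, C, D, F, G}; {B, C}; {E, F}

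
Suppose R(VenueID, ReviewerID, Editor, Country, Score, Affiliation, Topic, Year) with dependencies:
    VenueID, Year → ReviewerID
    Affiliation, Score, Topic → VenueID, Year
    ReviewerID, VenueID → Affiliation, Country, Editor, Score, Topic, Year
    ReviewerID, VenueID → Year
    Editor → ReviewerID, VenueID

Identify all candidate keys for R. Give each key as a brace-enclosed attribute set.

{Affiliation, Score, Topic}, {Editor}, {ReviewerID, VenueID}, {VenueID, Year}

Closure of {Editor} is {Affiliation, Country, Editor, ReviewerID, Score, Topic, VenueID, Year}, the whole schema; {Editor} is a candidate key.
Closure of {ReviewerID, VenueID} is {Affiliation, Country, Editor, ReviewerID, Score, Topic, VenueID, Year}, the whole schema; {ReviewerID, VenueID} is a candidate key.
Closure of {VenueID, Year} is {Affiliation, Country, Editor, ReviewerID, Score, Topic, VenueID, Year}, the whole schema; {VenueID, Year} is a candidate key.
Closure of {Affiliation, Score, Topic} is {Affiliation, Country, Editor, ReviewerID, Score, Topic, VenueID, Year}, the whole schema; {Affiliation, Score, Topic} is a candidate key.
No proper subset of any of these is a key, and no other minimal superkey exists.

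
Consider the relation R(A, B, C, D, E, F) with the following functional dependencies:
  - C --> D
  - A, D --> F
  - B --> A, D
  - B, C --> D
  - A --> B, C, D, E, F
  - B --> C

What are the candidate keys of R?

{A} is a candidate key since {A}⁺ = {A, B, C, D, E, F} covers every attribute.
{B} is a candidate key since {B}⁺ = {A, B, C, D, E, F} covers every attribute.
No proper subset of any of these is a key, and no other minimal superkey exists.

{A}, {B}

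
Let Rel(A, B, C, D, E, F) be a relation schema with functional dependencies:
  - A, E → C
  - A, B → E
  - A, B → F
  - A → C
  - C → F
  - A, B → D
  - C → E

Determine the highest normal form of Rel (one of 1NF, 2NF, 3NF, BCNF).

1NF

Candidate key: {A, B}. Prime attributes: {A, B}.
For A, E → C we have {A, E}⁺ = {A, C, E, F}; {A, E} is not a superkey, so BCNF fails.
Because {C} is non-prime and the left side of A, E → C is not a superkey, the relation is not in 3NF.
{A} is a proper subset of the key {A, B}, and {A}⁺ contains the non-prime attributes {C, E, F} — a partial dependency, so 2NF is violated.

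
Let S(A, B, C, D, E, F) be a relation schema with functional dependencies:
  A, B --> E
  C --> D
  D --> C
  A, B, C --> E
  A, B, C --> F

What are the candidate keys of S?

{A, B, C}, {A, B, D}

No FD produces {A, B}, so they must be in every candidate key.
{A, B, C} is a candidate key since {A, B, C}⁺ = {A, B, C, D, E, F} covers every attribute.
{A, B, D} is a candidate key since {A, B, D}⁺ = {A, B, C, D, E, F} covers every attribute.
These are minimal and exhaustive — every other superkey contains one of them.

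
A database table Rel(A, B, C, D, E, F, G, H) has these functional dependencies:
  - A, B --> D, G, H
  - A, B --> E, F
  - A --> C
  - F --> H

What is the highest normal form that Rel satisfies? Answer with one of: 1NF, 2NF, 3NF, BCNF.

Candidate key: {A, B}. Prime attributes: {A, B}.
For A --> C we have {A}⁺ = {A, C}; {A} is not a superkey, so BCNF fails.
A --> C determines the non-prime attribute {C} from a non-superkey — 3NF is violated.
Since {A} ⊂ {A, B} and {A}⁺ ⊇ {C} with {C} non-prime, there is a partial dependency; 2NF fails.

1NF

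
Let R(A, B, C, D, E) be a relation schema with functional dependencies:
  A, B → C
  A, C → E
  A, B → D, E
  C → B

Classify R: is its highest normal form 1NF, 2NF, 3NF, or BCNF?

3NF

Candidate keys: {A, B}, {A, C}. Prime attributes: {A, B, C}.
For C → B we have {C}⁺ = {B, C}; {C} is not a superkey, so BCNF fails.
Since {B} ⊆ prime attributes and every other non-superkey FD also has a prime right side, the schema is in 3NF.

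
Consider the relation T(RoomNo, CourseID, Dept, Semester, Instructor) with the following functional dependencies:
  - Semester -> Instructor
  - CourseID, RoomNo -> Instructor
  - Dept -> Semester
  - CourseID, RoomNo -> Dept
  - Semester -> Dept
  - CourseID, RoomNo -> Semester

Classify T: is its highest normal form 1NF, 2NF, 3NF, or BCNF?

Candidate key: {CourseID, RoomNo}. Prime attributes: {CourseID, RoomNo}.
For Semester -> Instructor we have {Semester}⁺ = {Dept, Instructor, Semester}; {Semester} is not a superkey, so BCNF fails.
Semester -> Instructor has non-prime {Instructor} on the right and a non-superkey on the left, so 3NF fails.
No non-prime attribute depends on a proper subset of any candidate key, so 2NF holds.

2NF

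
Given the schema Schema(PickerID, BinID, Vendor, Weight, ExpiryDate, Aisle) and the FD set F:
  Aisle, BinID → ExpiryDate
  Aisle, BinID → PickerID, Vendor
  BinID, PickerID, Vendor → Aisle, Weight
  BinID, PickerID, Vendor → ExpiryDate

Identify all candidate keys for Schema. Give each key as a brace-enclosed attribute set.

Attributes never on any right-hand side: {BinID} — every candidate key must contain it.
{Aisle, BinID}⁺ = {Aisle, BinID, ExpiryDate, PickerID, Vendor, Weight} — all of the relation — so {Aisle, BinID} is a candidate key.
{BinID, PickerID, Vendor}⁺ = {Aisle, BinID, ExpiryDate, PickerID, Vendor, Weight} — all of the relation — so {BinID, PickerID, Vendor} is a candidate key.
Any other superkey properly contains one of these, so there are no further candidate keys.

{Aisle, BinID}, {BinID, PickerID, Vendor}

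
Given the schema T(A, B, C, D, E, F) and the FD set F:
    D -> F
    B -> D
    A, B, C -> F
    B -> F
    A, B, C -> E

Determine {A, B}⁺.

Start with {A, B}.
B -> D applies; add {D} → now {A, B, D}.
B -> F applies; add {F} → now {A, B, D, F}.
No further FD applies.

{A, B, D, F}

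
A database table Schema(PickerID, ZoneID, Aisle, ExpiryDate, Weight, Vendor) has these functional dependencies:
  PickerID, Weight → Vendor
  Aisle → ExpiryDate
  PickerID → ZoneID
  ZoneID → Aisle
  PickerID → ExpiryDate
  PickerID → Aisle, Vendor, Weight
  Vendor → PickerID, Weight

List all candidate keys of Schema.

{PickerID}, {Vendor}

{PickerID}⁺ = {Aisle, ExpiryDate, PickerID, Vendor, Weight, ZoneID}, which is every attribute, so {PickerID} is a candidate key.
{Vendor}⁺ = {Aisle, ExpiryDate, PickerID, Vendor, Weight, ZoneID}, which is every attribute, so {Vendor} is a candidate key.
No proper subset of any of these is a key, and no other minimal superkey exists.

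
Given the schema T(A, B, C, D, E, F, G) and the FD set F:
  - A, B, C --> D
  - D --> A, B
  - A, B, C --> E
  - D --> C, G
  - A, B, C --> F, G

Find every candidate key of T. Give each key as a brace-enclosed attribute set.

{A, B, C}, {D}

{D}⁺ = {A, B, C, D, E, F, G}, which is every attribute, so {D} is a candidate key.
{A, B, C}⁺ = {A, B, C, D, E, F, G}, which is every attribute, so {A, B, C} is a candidate key.
These are minimal and exhaustive — every other superkey contains one of them.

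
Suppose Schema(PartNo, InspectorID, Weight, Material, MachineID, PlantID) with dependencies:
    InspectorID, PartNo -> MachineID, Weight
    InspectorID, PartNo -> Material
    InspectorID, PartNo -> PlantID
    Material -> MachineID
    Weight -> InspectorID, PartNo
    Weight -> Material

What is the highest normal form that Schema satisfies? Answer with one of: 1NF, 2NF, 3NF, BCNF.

Candidate keys: {InspectorID, PartNo}, {Weight}. Prime attributes: {InspectorID, PartNo, Weight}.
For Material -> MachineID we have {Material}⁺ = {MachineID, Material}; {Material} is not a superkey, so BCNF fails.
Because {MachineID} is non-prime and the left side of Material -> MachineID is not a superkey, the relation is not in 3NF.
No proper subset of a key has a non-prime attribute in its closure, so there is no partial dependency; 2NF holds.

2NF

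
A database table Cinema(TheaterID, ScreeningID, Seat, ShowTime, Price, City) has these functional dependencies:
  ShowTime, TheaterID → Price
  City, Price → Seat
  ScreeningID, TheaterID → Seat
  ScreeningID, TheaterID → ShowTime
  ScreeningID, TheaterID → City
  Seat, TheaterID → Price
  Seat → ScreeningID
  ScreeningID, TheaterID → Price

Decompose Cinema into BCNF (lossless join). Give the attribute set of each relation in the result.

Candidate keys of the original relation: {City, Price, TheaterID}, {City, ShowTime, TheaterID}, {ScreeningID, TheaterID}, {Seat, TheaterID}.
{City, Price, ScreeningID, Seat, ShowTime, TheaterID}: {ShowTime, TheaterID} determines {Price, ShowTime, TheaterID} here but is not a superkey — split on ShowTime, TheaterID → Price, giving {Price, ShowTime, TheaterID} and {City, ScreeningID, Seat, ShowTime, TheaterID}.
{Price, ShowTime, TheaterID} has no BCNF violation.
{City, ScreeningID, Seat, ShowTime, TheaterID}: {Seat} determines {ScreeningID, Seat} here but is not a superkey — split on Seat → ScreeningID, giving {ScreeningID, Seat} and {City, Seat, ShowTime, TheaterID}.
{ScreeningID, Seat} has no BCNF violation.
{City, Seat, ShowTime, TheaterID} has no BCNF violation.

{City, Seat, ShowTime, TheaterID}; {Price, ShowTime, TheaterID}; {ScreeningID, Seat}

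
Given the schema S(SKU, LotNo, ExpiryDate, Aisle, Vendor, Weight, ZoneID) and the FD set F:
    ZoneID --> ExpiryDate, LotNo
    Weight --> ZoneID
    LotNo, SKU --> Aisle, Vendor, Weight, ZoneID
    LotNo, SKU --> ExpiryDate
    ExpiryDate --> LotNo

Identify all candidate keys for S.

No FD produces {SKU}, so it must be in every candidate key.
{ExpiryDate, SKU}⁺ = {Aisle, ExpiryDate, LotNo, SKU, Vendor, Weight, ZoneID}, which is every attribute, so {ExpiryDate, SKU} is a candidate key.
{LotNo, SKU}⁺ = {Aisle, ExpiryDate, LotNo, SKU, Vendor, Weight, ZoneID}, which is every attribute, so {LotNo, SKU} is a candidate key.
{SKU, Weight}⁺ = {Aisle, ExpiryDate, LotNo, SKU, Vendor, Weight, ZoneID}, which is every attribute, so {SKU, Weight} is a candidate key.
{SKU, ZoneID}⁺ = {Aisle, ExpiryDate, LotNo, SKU, Vendor, Weight, ZoneID}, which is every attribute, so {SKU, ZoneID} is a candidate key.
No proper subset of any of these is a key, and no other minimal superkey exists.

{ExpiryDate, SKU}, {LotNo, SKU}, {SKU, Weight}, {SKU, ZoneID}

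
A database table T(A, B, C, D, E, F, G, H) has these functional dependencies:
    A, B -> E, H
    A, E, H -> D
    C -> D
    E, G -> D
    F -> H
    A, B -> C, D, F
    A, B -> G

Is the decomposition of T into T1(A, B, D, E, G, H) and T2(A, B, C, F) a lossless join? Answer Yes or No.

T1 ∩ T2 = {A, B}; its closure under F is {A, B, C, D, E, F, G, H}.
This includes all of T1, so the common attributes are a superkey of T1 — the join is lossless.

Yes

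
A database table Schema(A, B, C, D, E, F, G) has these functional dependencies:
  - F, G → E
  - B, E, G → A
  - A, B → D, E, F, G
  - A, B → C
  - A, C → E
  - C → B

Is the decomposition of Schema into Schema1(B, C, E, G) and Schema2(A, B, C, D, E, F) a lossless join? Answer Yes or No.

Schema1 ∩ Schema2 = {B, C, E}; its closure under F is {B, C, E}.
Neither Schema1 nor Schema2 is contained in that closure, so the decomposition is lossy.

No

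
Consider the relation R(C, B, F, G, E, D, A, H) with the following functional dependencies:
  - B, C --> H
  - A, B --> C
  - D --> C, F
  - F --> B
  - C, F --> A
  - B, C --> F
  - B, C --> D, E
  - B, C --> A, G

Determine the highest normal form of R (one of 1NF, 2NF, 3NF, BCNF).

3NF

Candidate keys: {A, B}, {A, F}, {B, C}, {C, F}, {D}. Prime attributes: {A, B, C, D, F}.
For F --> B we have {F}⁺ = {B, F}; {F} is not a superkey, so BCNF fails.
Since {B} ⊆ prime attributes and every other non-superkey FD also has a prime right side, the schema is in 3NF.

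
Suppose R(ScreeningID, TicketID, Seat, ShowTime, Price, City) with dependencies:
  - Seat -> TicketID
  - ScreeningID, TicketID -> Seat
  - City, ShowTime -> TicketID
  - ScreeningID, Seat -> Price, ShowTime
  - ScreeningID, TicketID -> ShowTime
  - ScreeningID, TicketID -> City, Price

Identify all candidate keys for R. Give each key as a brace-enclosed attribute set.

{ScreeningID} never appears on the right of any FD, so every key must include it.
{ScreeningID, Seat}⁺ = {City, Price, ScreeningID, Seat, ShowTime, TicketID}, which is every attribute, so {ScreeningID, Seat} is a candidate key.
{ScreeningID, TicketID}⁺ = {City, Price, ScreeningID, Seat, ShowTime, TicketID}, which is every attribute, so {ScreeningID, TicketID} is a candidate key.
{City, ScreeningID, ShowTime}⁺ = {City, Price, ScreeningID, Seat, ShowTime, TicketID}, which is every attribute, so {City, ScreeningID, ShowTime} is a candidate key.
Any other superkey properly contains one of these, so there are no further candidate keys.

{City, ScreeningID, ShowTime}, {ScreeningID, Seat}, {ScreeningID, TicketID}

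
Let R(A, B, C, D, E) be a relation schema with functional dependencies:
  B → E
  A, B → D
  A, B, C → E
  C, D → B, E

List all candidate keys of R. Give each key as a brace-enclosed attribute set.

Attributes never on any right-hand side: {A, C} — every candidate key must contain all of them.
{A, B, C}⁺ = {A, B, C, D, E}, which is every attribute, so {A, B, C} is a candidate key.
{A, C, D}⁺ = {A, B, C, D, E}, which is every attribute, so {A, C, D} is a candidate key.
Any other superkey properly contains one of these, so there are no further candidate keys.

{A, B, C}, {A, C, D}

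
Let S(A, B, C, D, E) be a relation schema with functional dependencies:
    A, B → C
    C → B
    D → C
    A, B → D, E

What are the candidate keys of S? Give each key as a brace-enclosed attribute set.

No FD produces {A}, so it must be in every candidate key.
Closure of {A, B} is {A, B, C, D, E}, the whole schema; {A, B} is a candidate key.
Closure of {A, C} is {A, B, C, D, E}, the whole schema; {A, C} is a candidate key.
Closure of {A, D} is {A, B, C, D, E}, the whole schema; {A, D} is a candidate key.
These are minimal and exhaustive — every other superkey contains one of them.

{A, B}, {A, C}, {A, D}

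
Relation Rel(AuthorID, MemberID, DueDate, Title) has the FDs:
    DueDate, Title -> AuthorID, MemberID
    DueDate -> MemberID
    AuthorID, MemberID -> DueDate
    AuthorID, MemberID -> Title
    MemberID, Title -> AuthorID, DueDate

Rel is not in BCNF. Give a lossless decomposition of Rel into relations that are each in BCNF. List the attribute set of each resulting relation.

Candidate keys of the original relation: {AuthorID, DueDate}, {AuthorID, MemberID}, {DueDate, Title}, {MemberID, Title}.
{AuthorID, DueDate, MemberID, Title}: {DueDate} determines {DueDate, MemberID} here but is not a superkey — split on DueDate -> MemberID, giving {DueDate, MemberID} and {AuthorID, DueDate, Title}.
{DueDate, MemberID}: every determinant is a superkey — BCNF.
{AuthorID, DueDate, Title}: every determinant is a superkey — BCNF.

{AuthorID, DueDate, Title}; {DueDate, MemberID}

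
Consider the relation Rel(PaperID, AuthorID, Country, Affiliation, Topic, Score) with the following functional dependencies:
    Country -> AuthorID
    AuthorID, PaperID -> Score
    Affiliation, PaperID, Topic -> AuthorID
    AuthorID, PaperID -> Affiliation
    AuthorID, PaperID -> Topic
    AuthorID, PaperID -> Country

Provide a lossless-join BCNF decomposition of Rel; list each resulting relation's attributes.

{Affiliation, Country, PaperID, Score, Topic}; {AuthorID, Country}

Candidate keys of the original relation: {Affiliation, PaperID, Topic}, {AuthorID, PaperID}, {Country, PaperID}.
In {Affiliation, AuthorID, Country, PaperID, Score, Topic}, {Country} is not a superkey ({Country}⁺ restricted to this set is {AuthorID, Country}), so split on Country -> AuthorID into {AuthorID, Country} and {Affiliation, Country, PaperID, Score, Topic}.
{AuthorID, Country} has no BCNF violation.
{Affiliation, Country, PaperID, Score, Topic} has no BCNF violation.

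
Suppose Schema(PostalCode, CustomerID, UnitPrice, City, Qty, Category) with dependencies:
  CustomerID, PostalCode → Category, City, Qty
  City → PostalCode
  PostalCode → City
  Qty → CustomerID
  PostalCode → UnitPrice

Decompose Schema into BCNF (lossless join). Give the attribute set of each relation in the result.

Candidate keys of the original relation: {City, CustomerID}, {City, Qty}, {CustomerID, PostalCode}, {PostalCode, Qty}.
In {Category, City, CustomerID, PostalCode, Qty, UnitPrice}, {City} is not a superkey ({City}⁺ restricted to this set is {City, PostalCode, UnitPrice}), so split on City → PostalCode, UnitPrice into {City, PostalCode, UnitPrice} and {Category, City, CustomerID, Qty}.
{City, PostalCode, UnitPrice} has no BCNF violation.
In {Category, City, CustomerID, Qty}, {Qty} is not a superkey ({Qty}⁺ restricted to this set is {CustomerID, Qty}), so split on Qty → CustomerID into {CustomerID, Qty} and {Category, City, Qty}.
{CustomerID, Qty} has no BCNF violation.
{Category, City, Qty} has no BCNF violation.

{Category, City, Qty}; {City, PostalCode, UnitPrice}; {CustomerID, Qty}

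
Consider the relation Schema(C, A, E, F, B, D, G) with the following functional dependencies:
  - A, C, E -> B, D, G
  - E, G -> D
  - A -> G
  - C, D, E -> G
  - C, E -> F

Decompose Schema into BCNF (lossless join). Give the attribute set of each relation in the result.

{A, B, C, E}; {A, G}; {C, E, F}; {D, E, G}

Candidate key of the original relation: {A, C, E}.
{A, B, C, D, E, F, G}: {E, G} determines {D, E, G} here but is not a superkey — split on E, G -> D, giving {D, E, G} and {A, B, C, E, F, G}.
{D, E, G} is in BCNF.
{A, B, C, E, F, G}: {A} determines {A, G} here but is not a superkey — split on A -> G, giving {A, G} and {A, B, C, E, F}.
{A, G} is in BCNF.
{A, B, C, E, F}: {C, E} determines {C, E, F} here but is not a superkey — split on C, E -> F, giving {C, E, F} and {A, B, C, E}.
{C, E, F} is in BCNF.
{A, B, C, E} is in BCNF.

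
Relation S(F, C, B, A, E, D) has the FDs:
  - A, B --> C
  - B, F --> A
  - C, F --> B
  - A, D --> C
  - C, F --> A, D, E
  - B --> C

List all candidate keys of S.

Attributes never on any right-hand side: {F} — every candidate key must contain it.
{B, F} is a candidate key since {B, F}⁺ = {A, B, C, D, E, F} covers every attribute.
{C, F} is a candidate key since {C, F}⁺ = {A, B, C, D, E, F} covers every attribute.
{A, D, F} is a candidate key since {A, D, F}⁺ = {A, B, C, D, E, F} covers every attribute.
No proper subset of any of these is a key, and no other minimal superkey exists.

{A, D, F}, {B, F}, {C, F}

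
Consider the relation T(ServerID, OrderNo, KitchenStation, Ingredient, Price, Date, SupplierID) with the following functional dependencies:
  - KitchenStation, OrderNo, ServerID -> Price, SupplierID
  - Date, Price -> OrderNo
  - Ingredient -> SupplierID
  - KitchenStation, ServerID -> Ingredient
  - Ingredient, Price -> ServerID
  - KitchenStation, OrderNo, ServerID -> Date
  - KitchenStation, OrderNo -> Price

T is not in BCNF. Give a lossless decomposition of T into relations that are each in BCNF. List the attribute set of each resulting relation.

{Date, KitchenStation, Price, ServerID}; {Date, OrderNo, Price}; {Ingredient, KitchenStation, ServerID}; {Ingredient, SupplierID}

Candidate keys of the original relation: {Date, Ingredient, KitchenStation, Price}, {Date, KitchenStation, Price, ServerID}, {Ingredient, KitchenStation, OrderNo}, {KitchenStation, OrderNo, ServerID}.
{Date, Ingredient, KitchenStation, OrderNo, Price, ServerID, SupplierID}: {Date, Price} determines {Date, OrderNo, Price} here but is not a superkey — split on Date, Price -> OrderNo, giving {Date, OrderNo, Price} and {Date, Ingredient, KitchenStation, Price, ServerID, SupplierID}.
{Date, OrderNo, Price}: every determinant is a superkey — BCNF.
{Date, Ingredient, KitchenStation, Price, ServerID, SupplierID}: {Ingredient} determines {Ingredient, SupplierID} here but is not a superkey — split on Ingredient -> SupplierID, giving {Ingredient, SupplierID} and {Date, Ingredient, KitchenStation, Price, ServerID}.
{Ingredient, SupplierID}: every determinant is a superkey — BCNF.
{Date, Ingredient, KitchenStation, Price, ServerID}: {KitchenStation, ServerID} determines {Ingredient, KitchenStation, ServerID} here but is not a superkey — split on KitchenStation, ServerID -> Ingredient, giving {Ingredient, KitchenStation, ServerID} and {Date, KitchenStation, Price, ServerID}.
{Ingredient, KitchenStation, ServerID}: every determinant is a superkey — BCNF.
{Date, KitchenStation, Price, ServerID}: every determinant is a superkey — BCNF.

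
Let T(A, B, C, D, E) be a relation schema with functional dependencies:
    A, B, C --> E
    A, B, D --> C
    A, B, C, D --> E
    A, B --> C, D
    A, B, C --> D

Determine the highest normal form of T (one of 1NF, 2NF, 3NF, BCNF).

Candidate key: {A, B}. Prime attributes: {A, B}.
The left-hand side of every FD is a superkey, so BCNF is satisfied.

BCNF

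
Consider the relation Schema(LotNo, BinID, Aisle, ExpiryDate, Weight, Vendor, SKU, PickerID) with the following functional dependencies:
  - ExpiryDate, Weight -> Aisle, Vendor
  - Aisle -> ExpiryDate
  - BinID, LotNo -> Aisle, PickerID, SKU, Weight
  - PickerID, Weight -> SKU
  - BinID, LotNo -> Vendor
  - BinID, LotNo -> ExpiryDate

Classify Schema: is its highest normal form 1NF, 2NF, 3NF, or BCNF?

Candidate key: {BinID, LotNo}. Prime attributes: {BinID, LotNo}.
ExpiryDate, Weight -> Aisle, Vendor breaks BCNF: {ExpiryDate, Weight}⁺ = {Aisle, ExpiryDate, Vendor, Weight}, so {ExpiryDate, Weight} is not a superkey.
ExpiryDate, Weight -> Aisle, Vendor determines the non-prime attributes {Aisle, Vendor} from a non-superkey — 3NF is violated.
Checking every proper subset of each key, none determines a non-prime attribute — 2NF is satisfied.

2NF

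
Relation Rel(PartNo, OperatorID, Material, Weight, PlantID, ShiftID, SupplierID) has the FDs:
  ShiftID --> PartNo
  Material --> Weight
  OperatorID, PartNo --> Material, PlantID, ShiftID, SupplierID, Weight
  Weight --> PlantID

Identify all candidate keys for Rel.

{OperatorID, PartNo}, {OperatorID, ShiftID}

Attributes never on any right-hand side: {OperatorID} — every candidate key must contain it.
{OperatorID, PartNo}⁺ = {Material, OperatorID, PartNo, PlantID, ShiftID, SupplierID, Weight} — all of the relation — so {OperatorID, PartNo} is a candidate key.
{OperatorID, ShiftID}⁺ = {Material, OperatorID, PartNo, PlantID, ShiftID, SupplierID, Weight} — all of the relation — so {OperatorID, ShiftID} is a candidate key.
No proper subset of any of these is a key, and no other minimal superkey exists.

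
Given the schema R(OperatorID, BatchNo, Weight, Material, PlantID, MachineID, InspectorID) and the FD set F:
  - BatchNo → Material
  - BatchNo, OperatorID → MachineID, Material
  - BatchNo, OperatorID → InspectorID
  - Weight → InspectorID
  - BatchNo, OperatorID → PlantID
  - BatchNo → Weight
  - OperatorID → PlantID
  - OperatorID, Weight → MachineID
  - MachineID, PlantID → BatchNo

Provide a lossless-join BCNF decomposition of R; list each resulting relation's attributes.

{BatchNo, MachineID, OperatorID}; {BatchNo, Material, Weight}; {InspectorID, Weight}; {OperatorID, PlantID}

Candidate keys of the original relation: {BatchNo, OperatorID}, {MachineID, OperatorID}, {OperatorID, Weight}.
Within {BatchNo, InspectorID, MachineID, Material, OperatorID, PlantID, Weight}: {BatchNo}⁺ ∩ {BatchNo, InspectorID, MachineID, Material, OperatorID, PlantID, Weight} = {BatchNo, InspectorID, Material, Weight}, not the whole set, so BatchNo → InspectorID, Material, Weight violates BCNF; decompose into {BatchNo, InspectorID, Material, Weight} and {BatchNo, MachineID, OperatorID, PlantID}.
Within {BatchNo, InspectorID, Material, Weight}: {Weight}⁺ ∩ {BatchNo, InspectorID, Material, Weight} = {InspectorID, Weight}, not the whole set, so Weight → InspectorID violates BCNF; decompose into {InspectorID, Weight} and {BatchNo, Material, Weight}.
{InspectorID, Weight} has no BCNF violation.
{BatchNo, Material, Weight} has no BCNF violation.
Within {BatchNo, MachineID, OperatorID, PlantID}: {OperatorID}⁺ ∩ {BatchNo, MachineID, OperatorID, PlantID} = {OperatorID, PlantID}, not the whole set, so OperatorID → PlantID violates BCNF; decompose into {OperatorID, PlantID} and {BatchNo, MachineID, OperatorID}.
{OperatorID, PlantID} has no BCNF violation.
{BatchNo, MachineID, OperatorID} has no BCNF violation.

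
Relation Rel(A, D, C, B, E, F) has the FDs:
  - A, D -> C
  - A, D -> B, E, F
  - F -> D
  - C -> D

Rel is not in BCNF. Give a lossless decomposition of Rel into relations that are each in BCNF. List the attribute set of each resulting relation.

Candidate keys of the original relation: {A, C}, {A, D}, {A, F}.
Within {A, B, C, D, E, F}: {F}⁺ ∩ {A, B, C, D, E, F} = {D, F}, not the whole set, so F -> D violates BCNF; decompose into {D, F} and {A, B, C, E, F}.
{D, F} has no BCNF violation.
{A, B, C, E, F} has no BCNF violation.

{A, B, C, E, F}; {D, F}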